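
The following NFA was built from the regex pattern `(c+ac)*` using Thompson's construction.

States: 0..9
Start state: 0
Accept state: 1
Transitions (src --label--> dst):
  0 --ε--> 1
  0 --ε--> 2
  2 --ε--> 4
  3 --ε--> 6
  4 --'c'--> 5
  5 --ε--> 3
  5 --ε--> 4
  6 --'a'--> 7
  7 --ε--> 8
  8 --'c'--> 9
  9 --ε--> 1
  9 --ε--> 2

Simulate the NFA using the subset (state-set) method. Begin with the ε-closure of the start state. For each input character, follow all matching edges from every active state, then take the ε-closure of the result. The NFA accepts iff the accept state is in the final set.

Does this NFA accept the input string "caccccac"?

Answer: ACCEPT

Derivation:
start: ε-closure({0}) = {0,1,2,4}
'c' @ 1: {3,4,5,6}
'a' @ 2: {7,8}
'c' @ 3: {1,2,4,9}  (accept∈set)
'c' @ 4: {3,4,5,6}
'c' @ 5: {3,4,5,6}
'c' @ 6: {3,4,5,6}
'a' @ 7: {7,8}
'c' @ 8: {1,2,4,9}  (accept∈set)
after full input: {1,2,4,9}  (accept=1 in)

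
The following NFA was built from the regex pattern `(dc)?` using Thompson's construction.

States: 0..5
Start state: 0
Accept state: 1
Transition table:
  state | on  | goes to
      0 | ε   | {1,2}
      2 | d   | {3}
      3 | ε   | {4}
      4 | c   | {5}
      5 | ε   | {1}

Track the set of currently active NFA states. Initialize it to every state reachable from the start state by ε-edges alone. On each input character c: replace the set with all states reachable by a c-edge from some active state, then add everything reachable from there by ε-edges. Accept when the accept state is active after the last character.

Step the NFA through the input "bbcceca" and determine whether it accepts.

initial (ε-close {0}): {0,1,2}
'b' @ 1: {}  — dead — no transitions
rest 'bcceca' ignored (set empty)
final: {}; accept 1 not in set

Answer: REJECT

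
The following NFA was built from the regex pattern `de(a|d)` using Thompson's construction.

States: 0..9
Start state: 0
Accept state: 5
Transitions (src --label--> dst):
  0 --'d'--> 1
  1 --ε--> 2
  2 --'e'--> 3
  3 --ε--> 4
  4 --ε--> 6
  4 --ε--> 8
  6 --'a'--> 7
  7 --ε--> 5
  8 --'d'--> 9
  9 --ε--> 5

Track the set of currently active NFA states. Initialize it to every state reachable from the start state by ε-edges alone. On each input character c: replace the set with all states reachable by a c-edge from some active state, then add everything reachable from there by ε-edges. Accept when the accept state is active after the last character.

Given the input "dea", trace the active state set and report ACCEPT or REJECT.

initial (ε-close {0}): {0}
'd' @ 1: {1,2}
'e' @ 2: {3,4,6,8}
'a' @ 3: {5,7}  (accept∈set)
end set {5,7} — state 5 in

Answer: ACCEPT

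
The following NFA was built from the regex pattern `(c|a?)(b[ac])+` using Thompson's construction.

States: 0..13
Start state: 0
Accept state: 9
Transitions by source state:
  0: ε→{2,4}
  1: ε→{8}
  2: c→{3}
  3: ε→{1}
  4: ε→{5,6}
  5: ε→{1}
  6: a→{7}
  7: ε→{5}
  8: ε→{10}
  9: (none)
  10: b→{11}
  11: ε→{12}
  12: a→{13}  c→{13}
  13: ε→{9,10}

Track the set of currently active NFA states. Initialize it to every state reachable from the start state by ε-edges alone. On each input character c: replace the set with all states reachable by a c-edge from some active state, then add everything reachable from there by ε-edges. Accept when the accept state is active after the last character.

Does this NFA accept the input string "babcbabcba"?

initial (ε-close {0}): {0,1,2,4,5,6,8,10}
'b' @ 1: {11,12}
'a' @ 2: {9,10,13}  (accept∈set)
'b' @ 3: {11,12}
'c' @ 4: {9,10,13}  (accept∈set)
'b' @ 5: {11,12}
'a' @ 6: {9,10,13}  (accept∈set)
'b' @ 7: {11,12}
'c' @ 8: {9,10,13}  (accept∈set)
'b' @ 9: {11,12}
'a' @ 10: {9,10,13}  (accept∈set)
end set {9,10,13} — state 9 in

Answer: ACCEPT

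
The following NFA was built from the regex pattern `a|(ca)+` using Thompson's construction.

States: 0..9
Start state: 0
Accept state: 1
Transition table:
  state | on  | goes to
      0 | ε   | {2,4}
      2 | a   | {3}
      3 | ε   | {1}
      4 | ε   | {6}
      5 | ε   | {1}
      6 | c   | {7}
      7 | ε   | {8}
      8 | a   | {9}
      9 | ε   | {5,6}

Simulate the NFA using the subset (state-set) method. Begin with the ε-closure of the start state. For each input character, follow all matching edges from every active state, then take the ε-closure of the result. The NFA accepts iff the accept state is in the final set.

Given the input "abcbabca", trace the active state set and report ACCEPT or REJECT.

Answer: REJECT

Trace:
S₀ = ε-closure({0}) = {0,2,4,6}
'a' @ 1: {1,3}  ✓accept
'b' @ 2: {}  — no active states
rest 'cbabca' ignored (set empty)
after full input: {}  (accept=1 not in)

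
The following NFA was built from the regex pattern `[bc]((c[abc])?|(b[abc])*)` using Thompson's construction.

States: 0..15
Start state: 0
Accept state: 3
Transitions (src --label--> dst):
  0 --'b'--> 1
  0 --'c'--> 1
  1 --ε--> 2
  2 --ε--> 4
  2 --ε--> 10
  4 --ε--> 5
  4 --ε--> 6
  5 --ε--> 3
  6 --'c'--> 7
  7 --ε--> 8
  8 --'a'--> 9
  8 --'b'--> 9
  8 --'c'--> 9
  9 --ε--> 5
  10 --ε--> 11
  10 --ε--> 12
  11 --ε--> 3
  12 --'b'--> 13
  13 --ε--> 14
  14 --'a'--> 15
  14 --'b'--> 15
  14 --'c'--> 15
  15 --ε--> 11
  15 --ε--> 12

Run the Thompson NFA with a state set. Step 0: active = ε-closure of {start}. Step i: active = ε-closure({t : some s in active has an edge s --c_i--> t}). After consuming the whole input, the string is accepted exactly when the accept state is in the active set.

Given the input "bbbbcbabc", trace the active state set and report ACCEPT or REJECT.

start: ε-closure({0}) = {0}
'b' @ 1: {1,2,3,4,5,6,10,11,12}  [accepting]
'b' @ 2: {13,14}
'b' @ 3: {3,11,12,15}  [accepting]
'b' @ 4: {13,14}
'c' @ 5: {3,11,12,15}  [accepting]
'b' @ 6: {13,14}
'a' @ 7: {3,11,12,15}  [accepting]
'b' @ 8: {13,14}
'c' @ 9: {3,11,12,15}  [accepting]
after full input: {3,11,12,15}  (accept=3 in)

Answer: ACCEPT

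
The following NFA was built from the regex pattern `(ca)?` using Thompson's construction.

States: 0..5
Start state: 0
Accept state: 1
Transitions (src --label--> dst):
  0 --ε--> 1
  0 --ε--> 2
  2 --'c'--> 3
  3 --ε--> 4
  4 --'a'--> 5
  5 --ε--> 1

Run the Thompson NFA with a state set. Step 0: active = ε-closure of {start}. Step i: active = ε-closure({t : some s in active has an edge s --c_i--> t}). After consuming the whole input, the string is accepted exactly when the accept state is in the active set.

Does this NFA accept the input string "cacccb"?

start: ε-closure({0}) = {0,1,2}
'c' @ 1: {3,4}
'a' @ 2: {1,5}  [accepting]
'c' @ 3: {}  — dead — no transitions
rest 'ccb' ignored (set empty)
end set {} — state 1 not in

Answer: REJECT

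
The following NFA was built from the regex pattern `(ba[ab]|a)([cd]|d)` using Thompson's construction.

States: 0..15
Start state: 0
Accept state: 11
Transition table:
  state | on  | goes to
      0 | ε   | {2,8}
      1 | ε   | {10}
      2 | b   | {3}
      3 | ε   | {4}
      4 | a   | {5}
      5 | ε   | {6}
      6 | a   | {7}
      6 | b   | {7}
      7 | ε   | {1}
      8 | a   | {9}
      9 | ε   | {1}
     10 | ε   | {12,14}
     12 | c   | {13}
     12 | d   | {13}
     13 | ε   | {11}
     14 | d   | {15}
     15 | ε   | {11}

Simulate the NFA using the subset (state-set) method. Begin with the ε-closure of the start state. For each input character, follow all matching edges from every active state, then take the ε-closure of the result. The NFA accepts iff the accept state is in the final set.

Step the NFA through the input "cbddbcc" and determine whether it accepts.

initial (ε-close {0}): {0,2,8}
'c' @ 1: {}  — no active states
rest 'bddbcc' ignored (set empty)
after full input: {}  (accept=11 not in)

Answer: REJECT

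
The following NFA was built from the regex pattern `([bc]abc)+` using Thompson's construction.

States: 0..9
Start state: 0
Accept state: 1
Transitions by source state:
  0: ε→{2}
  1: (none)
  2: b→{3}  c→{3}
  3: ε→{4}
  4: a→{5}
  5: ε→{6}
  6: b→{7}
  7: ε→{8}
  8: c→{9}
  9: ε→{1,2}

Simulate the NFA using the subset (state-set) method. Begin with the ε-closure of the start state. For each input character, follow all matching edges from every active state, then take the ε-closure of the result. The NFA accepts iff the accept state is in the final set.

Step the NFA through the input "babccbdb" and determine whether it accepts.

initial (ε-close {0}): {0,2}
'b' @ 1: {3,4}
'a' @ 2: {5,6}
'b' @ 3: {7,8}
'c' @ 4: {1,2,9}  [accepting]
'c' @ 5: {3,4}
'b' @ 6: {}  — dead — no transitions
rest 'db' ignored (set empty)
final: {}; accept 1 not in set

Answer: REJECT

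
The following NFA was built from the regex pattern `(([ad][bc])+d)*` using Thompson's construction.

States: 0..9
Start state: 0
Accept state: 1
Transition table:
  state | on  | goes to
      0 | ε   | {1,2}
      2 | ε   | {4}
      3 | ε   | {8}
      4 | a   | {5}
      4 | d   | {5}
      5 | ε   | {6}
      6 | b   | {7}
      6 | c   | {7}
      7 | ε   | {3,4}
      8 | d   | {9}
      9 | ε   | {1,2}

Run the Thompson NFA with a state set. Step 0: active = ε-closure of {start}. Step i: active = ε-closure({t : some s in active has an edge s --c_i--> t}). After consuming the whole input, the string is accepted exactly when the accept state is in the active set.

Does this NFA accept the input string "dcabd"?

Answer: ACCEPT

Steps:
S₀ = ε-closure({0}) = {0,1,2,4}
'd' @ 1: {5,6}
'c' @ 2: {3,4,7,8}
'a' @ 3: {5,6}
'b' @ 4: {3,4,7,8}
'd' @ 5: {1,2,4,5,6,9}  [accepting]
after full input: {1,2,4,5,6,9}  (accept=1 in)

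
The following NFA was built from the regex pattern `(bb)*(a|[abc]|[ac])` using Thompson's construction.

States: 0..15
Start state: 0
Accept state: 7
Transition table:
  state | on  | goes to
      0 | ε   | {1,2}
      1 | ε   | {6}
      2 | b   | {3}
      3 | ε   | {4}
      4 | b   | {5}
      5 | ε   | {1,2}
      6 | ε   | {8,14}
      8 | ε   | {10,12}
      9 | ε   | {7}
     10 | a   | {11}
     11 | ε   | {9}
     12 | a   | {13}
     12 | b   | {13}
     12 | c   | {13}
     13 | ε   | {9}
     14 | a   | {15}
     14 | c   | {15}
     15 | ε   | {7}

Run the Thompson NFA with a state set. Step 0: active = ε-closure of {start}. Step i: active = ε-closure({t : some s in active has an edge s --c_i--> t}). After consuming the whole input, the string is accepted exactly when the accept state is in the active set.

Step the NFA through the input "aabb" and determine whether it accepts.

Answer: REJECT

Steps:
start: ε-closure({0}) = {0,1,2,6,8,10,12,14}
'a' @ 1: {7,9,11,13,15}  ✓accept
'a' @ 2: {}  — dead — no transitions
rest 'bb' ignored (set empty)
final: {}; accept 7 not in set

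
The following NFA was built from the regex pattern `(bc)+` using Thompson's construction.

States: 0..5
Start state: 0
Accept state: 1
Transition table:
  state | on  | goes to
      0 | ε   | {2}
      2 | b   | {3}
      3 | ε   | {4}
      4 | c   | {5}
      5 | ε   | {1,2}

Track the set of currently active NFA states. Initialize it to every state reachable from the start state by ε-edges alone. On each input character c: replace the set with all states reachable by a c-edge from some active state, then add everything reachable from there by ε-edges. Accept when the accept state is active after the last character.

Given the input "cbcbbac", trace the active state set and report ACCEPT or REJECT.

initial (ε-close {0}): {0,2}
'c' @ 1: {}  — dead — no transitions
rest 'bcbbac' ignored (set empty)
final: {}; accept 1 not in set

Answer: REJECT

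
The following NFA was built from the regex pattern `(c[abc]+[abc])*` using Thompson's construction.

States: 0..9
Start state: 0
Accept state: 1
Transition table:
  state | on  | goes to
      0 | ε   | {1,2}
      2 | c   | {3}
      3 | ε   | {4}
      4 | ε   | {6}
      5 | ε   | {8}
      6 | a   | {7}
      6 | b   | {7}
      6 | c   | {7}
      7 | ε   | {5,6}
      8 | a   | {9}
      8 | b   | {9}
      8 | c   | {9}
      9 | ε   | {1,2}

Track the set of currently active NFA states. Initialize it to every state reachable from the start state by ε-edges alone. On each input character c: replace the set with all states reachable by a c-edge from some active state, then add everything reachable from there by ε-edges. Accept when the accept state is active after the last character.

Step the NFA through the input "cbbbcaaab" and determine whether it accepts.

Answer: ACCEPT

Steps:
initial (ε-close {0}): {0,1,2}
'c' @ 1: {3,4,6}
'b' @ 2: {5,6,7,8}
'b' @ 3: {1,2,5,6,7,8,9}  ✓accept
'b' @ 4: {1,2,5,6,7,8,9}  ✓accept
'c' @ 5: {1,2,3,4,5,6,7,8,9}  ✓accept
'a' @ 6: {1,2,5,6,7,8,9}  ✓accept
'a' @ 7: {1,2,5,6,7,8,9}  ✓accept
'a' @ 8: {1,2,5,6,7,8,9}  ✓accept
'b' @ 9: {1,2,5,6,7,8,9}  ✓accept
end set {1,2,5,6,7,8,9} — state 1 in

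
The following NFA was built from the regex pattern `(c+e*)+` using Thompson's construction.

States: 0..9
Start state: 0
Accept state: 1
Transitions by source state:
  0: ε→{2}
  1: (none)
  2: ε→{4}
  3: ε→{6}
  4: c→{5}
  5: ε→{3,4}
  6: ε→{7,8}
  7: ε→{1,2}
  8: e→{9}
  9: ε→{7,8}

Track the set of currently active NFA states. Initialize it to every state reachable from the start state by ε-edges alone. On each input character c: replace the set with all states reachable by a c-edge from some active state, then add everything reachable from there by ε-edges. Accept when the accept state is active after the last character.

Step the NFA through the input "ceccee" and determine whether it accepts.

S₀ = ε-closure({0}) = {0,2,4}
'c' @ 1: {1,2,3,4,5,6,7,8}  (accept∈set)
'e' @ 2: {1,2,4,7,8,9}  (accept∈set)
'c' @ 3: {1,2,3,4,5,6,7,8}  (accept∈set)
'c' @ 4: {1,2,3,4,5,6,7,8}  (accept∈set)
'e' @ 5: {1,2,4,7,8,9}  (accept∈set)
'e' @ 6: {1,2,4,7,8,9}  (accept∈set)
end set {1,2,4,7,8,9} — state 1 in

Answer: ACCEPT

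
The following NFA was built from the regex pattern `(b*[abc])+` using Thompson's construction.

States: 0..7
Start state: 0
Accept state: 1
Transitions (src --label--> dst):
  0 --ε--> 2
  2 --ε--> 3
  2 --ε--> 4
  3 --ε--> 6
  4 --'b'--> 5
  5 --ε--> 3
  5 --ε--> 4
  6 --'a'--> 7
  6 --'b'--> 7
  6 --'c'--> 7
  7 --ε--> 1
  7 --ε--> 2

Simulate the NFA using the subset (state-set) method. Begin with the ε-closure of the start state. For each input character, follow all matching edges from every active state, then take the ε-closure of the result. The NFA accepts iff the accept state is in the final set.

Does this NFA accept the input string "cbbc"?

Answer: ACCEPT

Steps:
start: ε-closure({0}) = {0,2,3,4,6}
'c' @ 1: {1,2,3,4,6,7}  [accepting]
'b' @ 2: {1,2,3,4,5,6,7}  [accepting]
'b' @ 3: {1,2,3,4,5,6,7}  [accepting]
'c' @ 4: {1,2,3,4,6,7}  [accepting]
end set {1,2,3,4,6,7} — state 1 in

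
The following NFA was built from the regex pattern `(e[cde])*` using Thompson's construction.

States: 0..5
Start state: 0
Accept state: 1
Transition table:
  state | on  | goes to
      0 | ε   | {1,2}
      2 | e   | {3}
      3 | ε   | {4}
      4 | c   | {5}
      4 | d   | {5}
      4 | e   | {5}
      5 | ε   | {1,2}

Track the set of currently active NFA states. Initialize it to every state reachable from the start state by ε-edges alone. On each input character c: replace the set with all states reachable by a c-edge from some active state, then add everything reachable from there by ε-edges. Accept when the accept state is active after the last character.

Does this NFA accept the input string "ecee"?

S₀ = ε-closure({0}) = {0,1,2}
'e' @ 1: {3,4}
'c' @ 2: {1,2,5}  (accept∈set)
'e' @ 3: {3,4}
'e' @ 4: {1,2,5}  (accept∈set)
after full input: {1,2,5}  (accept=1 in)

Answer: ACCEPT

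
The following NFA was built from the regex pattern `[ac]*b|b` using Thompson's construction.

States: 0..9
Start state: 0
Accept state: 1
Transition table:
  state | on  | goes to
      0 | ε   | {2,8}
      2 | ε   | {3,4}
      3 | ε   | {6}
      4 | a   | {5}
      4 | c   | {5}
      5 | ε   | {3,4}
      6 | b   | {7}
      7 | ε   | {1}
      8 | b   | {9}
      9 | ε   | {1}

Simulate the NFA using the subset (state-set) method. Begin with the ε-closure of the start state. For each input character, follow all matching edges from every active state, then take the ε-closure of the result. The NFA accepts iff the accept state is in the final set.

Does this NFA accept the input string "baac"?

start: ε-closure({0}) = {0,2,3,4,6,8}
'b' @ 1: {1,7,9}  ✓accept
'a' @ 2: {}  — dead — no transitions
rest 'ac' ignored (set empty)
end set {} — state 1 not in

Answer: REJECT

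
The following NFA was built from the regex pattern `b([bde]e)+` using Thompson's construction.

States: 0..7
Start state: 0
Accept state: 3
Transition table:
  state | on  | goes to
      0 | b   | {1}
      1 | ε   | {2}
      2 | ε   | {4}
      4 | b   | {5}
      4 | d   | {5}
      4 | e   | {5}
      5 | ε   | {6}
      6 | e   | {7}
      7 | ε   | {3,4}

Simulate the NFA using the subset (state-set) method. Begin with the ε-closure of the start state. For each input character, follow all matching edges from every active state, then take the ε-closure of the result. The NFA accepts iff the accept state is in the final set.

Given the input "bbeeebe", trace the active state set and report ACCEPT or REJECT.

Answer: ACCEPT

Steps:
initial (ε-close {0}): {0}
'b' @ 1: {1,2,4}
'b' @ 2: {5,6}
'e' @ 3: {3,4,7}  [accepting]
'e' @ 4: {5,6}
'e' @ 5: {3,4,7}  [accepting]
'b' @ 6: {5,6}
'e' @ 7: {3,4,7}  [accepting]
after full input: {3,4,7}  (accept=3 in)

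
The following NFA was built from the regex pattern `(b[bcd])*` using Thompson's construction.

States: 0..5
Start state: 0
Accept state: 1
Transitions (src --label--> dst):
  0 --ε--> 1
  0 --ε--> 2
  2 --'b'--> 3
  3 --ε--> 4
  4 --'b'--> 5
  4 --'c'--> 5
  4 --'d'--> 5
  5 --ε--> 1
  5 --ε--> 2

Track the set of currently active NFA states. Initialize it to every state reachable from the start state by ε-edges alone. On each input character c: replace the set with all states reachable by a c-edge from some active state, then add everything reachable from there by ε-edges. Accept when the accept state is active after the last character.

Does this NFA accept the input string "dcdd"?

start: ε-closure({0}) = {0,1,2}
'd' @ 1: {}  — no active states
rest 'cdd' ignored (set empty)
final: {}; accept 1 not in set

Answer: REJECT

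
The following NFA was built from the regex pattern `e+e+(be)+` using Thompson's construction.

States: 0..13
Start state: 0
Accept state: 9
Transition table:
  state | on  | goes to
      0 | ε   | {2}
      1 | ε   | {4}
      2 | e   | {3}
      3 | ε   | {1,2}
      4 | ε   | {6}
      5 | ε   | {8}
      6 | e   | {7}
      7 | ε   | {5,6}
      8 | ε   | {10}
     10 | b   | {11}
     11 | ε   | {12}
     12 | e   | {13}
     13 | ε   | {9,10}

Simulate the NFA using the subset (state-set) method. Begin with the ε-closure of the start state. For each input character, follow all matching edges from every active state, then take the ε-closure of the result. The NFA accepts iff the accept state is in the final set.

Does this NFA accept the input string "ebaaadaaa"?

Answer: REJECT

Steps:
S₀ = ε-closure({0}) = {0,2}
'e' @ 1: {1,2,3,4,6}
'b' @ 2: {}  — dead — no transitions
rest 'aaadaaa' ignored (set empty)
after full input: {}  (accept=9 not in)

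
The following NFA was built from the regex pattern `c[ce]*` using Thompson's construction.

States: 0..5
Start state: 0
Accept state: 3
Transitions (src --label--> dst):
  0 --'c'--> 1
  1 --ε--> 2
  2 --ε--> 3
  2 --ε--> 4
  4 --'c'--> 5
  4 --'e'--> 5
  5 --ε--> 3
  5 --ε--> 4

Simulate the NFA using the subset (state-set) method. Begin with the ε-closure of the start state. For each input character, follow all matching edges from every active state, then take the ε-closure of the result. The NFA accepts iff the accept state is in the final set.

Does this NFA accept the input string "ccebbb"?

Answer: REJECT

Steps:
initial (ε-close {0}): {0}
'c' @ 1: {1,2,3,4}  (accept∈set)
'c' @ 2: {3,4,5}  (accept∈set)
'e' @ 3: {3,4,5}  (accept∈set)
'b' @ 4: {}  — dead — no transitions
rest 'bb' ignored (set empty)
after full input: {}  (accept=3 not in)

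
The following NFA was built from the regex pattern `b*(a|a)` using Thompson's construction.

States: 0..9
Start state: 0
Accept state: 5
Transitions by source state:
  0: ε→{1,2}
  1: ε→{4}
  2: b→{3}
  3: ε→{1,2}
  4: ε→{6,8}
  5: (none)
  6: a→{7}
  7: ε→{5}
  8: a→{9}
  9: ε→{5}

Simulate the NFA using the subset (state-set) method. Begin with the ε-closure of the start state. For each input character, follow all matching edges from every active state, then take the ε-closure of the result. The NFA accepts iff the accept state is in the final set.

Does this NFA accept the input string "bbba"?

initial (ε-close {0}): {0,1,2,4,6,8}
'b' @ 1: {1,2,3,4,6,8}
'b' @ 2: {1,2,3,4,6,8}
'b' @ 3: {1,2,3,4,6,8}
'a' @ 4: {5,7,9}  (accept∈set)
end set {5,7,9} — state 5 in

Answer: ACCEPT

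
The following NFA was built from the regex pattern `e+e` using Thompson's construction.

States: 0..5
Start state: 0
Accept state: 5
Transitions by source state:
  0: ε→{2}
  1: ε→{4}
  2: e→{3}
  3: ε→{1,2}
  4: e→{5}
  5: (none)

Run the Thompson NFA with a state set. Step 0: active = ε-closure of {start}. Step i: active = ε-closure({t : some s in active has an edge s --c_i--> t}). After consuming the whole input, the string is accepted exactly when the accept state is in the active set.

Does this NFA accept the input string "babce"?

Answer: REJECT

Trace:
S₀ = ε-closure({0}) = {0,2}
'b' @ 1: {}  — no active states
rest 'abce' ignored (set empty)
end set {} — state 5 not in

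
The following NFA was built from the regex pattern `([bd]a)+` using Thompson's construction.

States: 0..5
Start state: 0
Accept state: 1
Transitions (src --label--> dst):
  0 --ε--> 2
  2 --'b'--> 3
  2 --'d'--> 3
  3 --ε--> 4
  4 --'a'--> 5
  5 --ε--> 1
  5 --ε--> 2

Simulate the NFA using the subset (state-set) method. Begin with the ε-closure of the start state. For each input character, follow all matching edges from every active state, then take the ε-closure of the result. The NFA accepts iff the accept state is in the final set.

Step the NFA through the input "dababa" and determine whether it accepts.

start: ε-closure({0}) = {0,2}
'd' @ 1: {3,4}
'a' @ 2: {1,2,5}  ✓accept
'b' @ 3: {3,4}
'a' @ 4: {1,2,5}  ✓accept
'b' @ 5: {3,4}
'a' @ 6: {1,2,5}  ✓accept
final: {1,2,5}; accept 1 in set

Answer: ACCEPT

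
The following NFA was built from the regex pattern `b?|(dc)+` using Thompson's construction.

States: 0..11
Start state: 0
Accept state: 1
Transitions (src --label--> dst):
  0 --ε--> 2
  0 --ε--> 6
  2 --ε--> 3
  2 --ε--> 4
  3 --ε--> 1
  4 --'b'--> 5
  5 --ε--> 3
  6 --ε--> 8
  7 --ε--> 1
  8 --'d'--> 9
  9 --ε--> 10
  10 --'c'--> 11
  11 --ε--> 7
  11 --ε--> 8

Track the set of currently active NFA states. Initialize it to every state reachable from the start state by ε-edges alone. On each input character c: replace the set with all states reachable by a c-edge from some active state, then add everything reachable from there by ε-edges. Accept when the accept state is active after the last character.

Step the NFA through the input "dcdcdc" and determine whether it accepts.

Answer: ACCEPT

Trace:
start: ε-closure({0}) = {0,1,2,3,4,6,8}
'd' @ 1: {9,10}
'c' @ 2: {1,7,8,11}  ✓accept
'd' @ 3: {9,10}
'c' @ 4: {1,7,8,11}  ✓accept
'd' @ 5: {9,10}
'c' @ 6: {1,7,8,11}  ✓accept
end set {1,7,8,11} — state 1 in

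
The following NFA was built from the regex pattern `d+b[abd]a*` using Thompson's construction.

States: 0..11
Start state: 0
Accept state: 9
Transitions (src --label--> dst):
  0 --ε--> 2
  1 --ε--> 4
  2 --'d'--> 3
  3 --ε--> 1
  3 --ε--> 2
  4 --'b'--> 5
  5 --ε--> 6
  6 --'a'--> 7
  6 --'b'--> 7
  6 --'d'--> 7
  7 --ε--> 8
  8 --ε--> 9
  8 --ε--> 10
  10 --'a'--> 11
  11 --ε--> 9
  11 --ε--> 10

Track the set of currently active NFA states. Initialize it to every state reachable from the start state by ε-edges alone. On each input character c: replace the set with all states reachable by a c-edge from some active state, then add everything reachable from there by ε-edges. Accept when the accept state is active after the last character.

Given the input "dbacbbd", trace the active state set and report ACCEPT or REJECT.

S₀ = ε-closure({0}) = {0,2}
'd' @ 1: {1,2,3,4}
'b' @ 2: {5,6}
'a' @ 3: {7,8,9,10}  ✓accept
'c' @ 4: {}  — no active states
rest 'bbd' ignored (set empty)
end set {} — state 9 not in

Answer: REJECT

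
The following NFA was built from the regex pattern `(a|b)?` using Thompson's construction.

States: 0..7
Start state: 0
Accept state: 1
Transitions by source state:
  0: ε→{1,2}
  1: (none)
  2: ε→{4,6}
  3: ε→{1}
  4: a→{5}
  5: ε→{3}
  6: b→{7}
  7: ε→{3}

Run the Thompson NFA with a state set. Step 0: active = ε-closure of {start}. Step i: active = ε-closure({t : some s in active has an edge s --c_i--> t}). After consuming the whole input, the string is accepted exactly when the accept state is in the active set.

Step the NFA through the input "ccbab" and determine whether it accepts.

Answer: REJECT

Derivation:
S₀ = ε-closure({0}) = {0,1,2,4,6}
'c' @ 1: {}  — state set empty
rest 'cbab' ignored (set empty)
after full input: {}  (accept=1 not in)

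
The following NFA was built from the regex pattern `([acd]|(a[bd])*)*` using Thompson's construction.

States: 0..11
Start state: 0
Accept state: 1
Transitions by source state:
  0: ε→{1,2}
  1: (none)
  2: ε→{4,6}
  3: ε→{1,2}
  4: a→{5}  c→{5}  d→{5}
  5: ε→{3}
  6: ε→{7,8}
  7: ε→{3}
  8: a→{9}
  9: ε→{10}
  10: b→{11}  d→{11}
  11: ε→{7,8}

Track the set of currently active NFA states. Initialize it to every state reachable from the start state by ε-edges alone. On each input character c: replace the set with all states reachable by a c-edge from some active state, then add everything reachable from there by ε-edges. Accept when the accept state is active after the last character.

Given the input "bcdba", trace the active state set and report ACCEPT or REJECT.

Answer: REJECT

Trace:
start: ε-closure({0}) = {0,1,2,3,4,6,7,8}
'b' @ 1: {}  — no active states
rest 'cdba' ignored (set empty)
end set {} — state 1 not in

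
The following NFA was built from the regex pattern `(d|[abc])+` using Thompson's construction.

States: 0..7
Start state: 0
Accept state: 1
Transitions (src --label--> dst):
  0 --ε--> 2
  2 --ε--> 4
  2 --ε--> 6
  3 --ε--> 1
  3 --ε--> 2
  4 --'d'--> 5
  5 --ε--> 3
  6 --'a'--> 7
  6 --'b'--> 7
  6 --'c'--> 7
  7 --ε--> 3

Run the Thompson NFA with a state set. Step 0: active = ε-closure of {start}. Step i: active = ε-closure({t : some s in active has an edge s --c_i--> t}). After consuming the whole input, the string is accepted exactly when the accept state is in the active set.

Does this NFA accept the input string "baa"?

Answer: ACCEPT

Trace:
start: ε-closure({0}) = {0,2,4,6}
'b' @ 1: {1,2,3,4,6,7}  ✓accept
'a' @ 2: {1,2,3,4,6,7}  ✓accept
'a' @ 3: {1,2,3,4,6,7}  ✓accept
after full input: {1,2,3,4,6,7}  (accept=1 in)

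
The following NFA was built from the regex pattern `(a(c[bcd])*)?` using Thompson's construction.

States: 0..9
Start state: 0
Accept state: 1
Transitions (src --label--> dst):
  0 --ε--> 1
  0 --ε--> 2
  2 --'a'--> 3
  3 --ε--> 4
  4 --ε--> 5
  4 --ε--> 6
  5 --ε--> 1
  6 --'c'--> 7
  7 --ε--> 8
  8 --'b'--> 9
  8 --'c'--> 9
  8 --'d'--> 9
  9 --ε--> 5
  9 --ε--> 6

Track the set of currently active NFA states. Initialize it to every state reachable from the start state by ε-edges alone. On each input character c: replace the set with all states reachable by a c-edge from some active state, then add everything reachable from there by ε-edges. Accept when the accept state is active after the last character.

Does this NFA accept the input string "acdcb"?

Answer: ACCEPT

Derivation:
S₀ = ε-closure({0}) = {0,1,2}
'a' @ 1: {1,3,4,5,6}  (accept∈set)
'c' @ 2: {7,8}
'd' @ 3: {1,5,6,9}  (accept∈set)
'c' @ 4: {7,8}
'b' @ 5: {1,5,6,9}  (accept∈set)
final: {1,5,6,9}; accept 1 in set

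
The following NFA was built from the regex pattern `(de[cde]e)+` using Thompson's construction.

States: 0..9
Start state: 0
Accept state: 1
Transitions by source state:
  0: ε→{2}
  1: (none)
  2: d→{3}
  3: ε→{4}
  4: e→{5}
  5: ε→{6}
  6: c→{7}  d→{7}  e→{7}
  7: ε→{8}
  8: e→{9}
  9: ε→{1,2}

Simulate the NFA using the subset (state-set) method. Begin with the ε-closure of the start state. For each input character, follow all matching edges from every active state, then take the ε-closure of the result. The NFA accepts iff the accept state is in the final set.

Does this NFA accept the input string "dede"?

initial (ε-close {0}): {0,2}
'd' @ 1: {3,4}
'e' @ 2: {5,6}
'd' @ 3: {7,8}
'e' @ 4: {1,2,9}  ✓accept
end set {1,2,9} — state 1 in

Answer: ACCEPT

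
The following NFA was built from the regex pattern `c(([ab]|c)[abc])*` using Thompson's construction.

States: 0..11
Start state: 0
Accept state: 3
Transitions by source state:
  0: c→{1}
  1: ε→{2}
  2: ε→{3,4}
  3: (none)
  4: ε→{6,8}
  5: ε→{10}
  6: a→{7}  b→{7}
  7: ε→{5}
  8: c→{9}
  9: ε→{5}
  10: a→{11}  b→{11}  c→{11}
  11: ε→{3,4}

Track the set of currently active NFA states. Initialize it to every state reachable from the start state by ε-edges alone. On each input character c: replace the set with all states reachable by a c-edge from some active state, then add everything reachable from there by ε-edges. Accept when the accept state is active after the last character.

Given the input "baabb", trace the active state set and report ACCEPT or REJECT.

S₀ = ε-closure({0}) = {0}
'b' @ 1: {}  — no active states
rest 'aabb' ignored (set empty)
end set {} — state 3 not in

Answer: REJECT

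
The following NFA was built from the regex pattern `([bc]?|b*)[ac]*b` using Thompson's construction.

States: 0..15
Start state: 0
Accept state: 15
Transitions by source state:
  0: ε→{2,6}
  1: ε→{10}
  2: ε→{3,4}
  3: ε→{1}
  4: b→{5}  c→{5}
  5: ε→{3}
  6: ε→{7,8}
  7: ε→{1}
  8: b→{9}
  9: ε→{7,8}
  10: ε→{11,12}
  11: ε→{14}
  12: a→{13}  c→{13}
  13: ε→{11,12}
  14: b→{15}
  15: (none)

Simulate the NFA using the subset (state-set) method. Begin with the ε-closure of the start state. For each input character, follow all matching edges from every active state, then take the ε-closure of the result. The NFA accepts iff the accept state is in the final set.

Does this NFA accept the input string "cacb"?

Answer: ACCEPT

Steps:
start: ε-closure({0}) = {0,1,2,3,4,6,7,8,10,11,12,14}
'c' @ 1: {1,3,5,10,11,12,13,14}
'a' @ 2: {11,12,13,14}
'c' @ 3: {11,12,13,14}
'b' @ 4: {15}  (accept∈set)
final: {15}; accept 15 in set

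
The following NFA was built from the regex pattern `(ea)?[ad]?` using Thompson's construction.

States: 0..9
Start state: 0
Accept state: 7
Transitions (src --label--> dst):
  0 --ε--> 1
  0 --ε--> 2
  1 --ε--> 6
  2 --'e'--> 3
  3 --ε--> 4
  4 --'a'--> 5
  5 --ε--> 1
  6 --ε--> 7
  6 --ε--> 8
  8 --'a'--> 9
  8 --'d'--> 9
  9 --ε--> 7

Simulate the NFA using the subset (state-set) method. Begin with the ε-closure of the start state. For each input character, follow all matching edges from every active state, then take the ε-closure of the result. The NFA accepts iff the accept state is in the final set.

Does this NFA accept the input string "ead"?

Answer: ACCEPT

Trace:
initial (ε-close {0}): {0,1,2,6,7,8}
'e' @ 1: {3,4}
'a' @ 2: {1,5,6,7,8}  (accept∈set)
'd' @ 3: {7,9}  (accept∈set)
final: {7,9}; accept 7 in set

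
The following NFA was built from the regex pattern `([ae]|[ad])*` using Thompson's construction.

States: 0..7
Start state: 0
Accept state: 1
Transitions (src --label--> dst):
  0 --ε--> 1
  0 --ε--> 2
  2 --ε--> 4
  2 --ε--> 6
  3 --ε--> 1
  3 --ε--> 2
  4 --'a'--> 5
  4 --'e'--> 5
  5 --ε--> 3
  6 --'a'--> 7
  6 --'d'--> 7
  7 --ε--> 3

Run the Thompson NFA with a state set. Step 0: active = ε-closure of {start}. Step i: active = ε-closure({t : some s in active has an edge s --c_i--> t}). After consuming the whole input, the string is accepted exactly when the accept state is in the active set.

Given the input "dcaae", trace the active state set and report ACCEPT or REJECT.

start: ε-closure({0}) = {0,1,2,4,6}
'd' @ 1: {1,2,3,4,6,7}  ✓accept
'c' @ 2: {}  — state set empty
rest 'aae' ignored (set empty)
end set {} — state 1 not in

Answer: REJECT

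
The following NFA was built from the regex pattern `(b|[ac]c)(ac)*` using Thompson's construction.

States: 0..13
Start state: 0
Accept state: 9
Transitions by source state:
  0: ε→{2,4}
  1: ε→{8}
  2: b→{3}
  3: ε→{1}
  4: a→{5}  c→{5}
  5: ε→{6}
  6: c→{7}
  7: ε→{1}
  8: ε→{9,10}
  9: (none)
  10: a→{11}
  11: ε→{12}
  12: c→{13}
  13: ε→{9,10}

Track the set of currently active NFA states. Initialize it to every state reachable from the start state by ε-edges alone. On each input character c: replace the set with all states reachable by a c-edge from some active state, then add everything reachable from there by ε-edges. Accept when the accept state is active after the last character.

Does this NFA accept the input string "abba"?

Answer: REJECT

Derivation:
start: ε-closure({0}) = {0,2,4}
'a' @ 1: {5,6}
'b' @ 2: {}  — no active states
rest 'ba' ignored (set empty)
after full input: {}  (accept=9 not in)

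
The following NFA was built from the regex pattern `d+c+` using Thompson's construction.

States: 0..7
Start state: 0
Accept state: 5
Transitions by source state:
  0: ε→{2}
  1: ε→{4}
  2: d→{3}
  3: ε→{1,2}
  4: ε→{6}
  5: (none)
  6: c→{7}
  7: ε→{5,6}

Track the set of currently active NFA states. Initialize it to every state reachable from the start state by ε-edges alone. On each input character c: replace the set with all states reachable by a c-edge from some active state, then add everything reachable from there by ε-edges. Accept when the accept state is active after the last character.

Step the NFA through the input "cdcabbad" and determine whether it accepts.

Answer: REJECT

Derivation:
S₀ = ε-closure({0}) = {0,2}
'c' @ 1: {}  — dead — no transitions
rest 'dcabbad' ignored (set empty)
end set {} — state 5 not in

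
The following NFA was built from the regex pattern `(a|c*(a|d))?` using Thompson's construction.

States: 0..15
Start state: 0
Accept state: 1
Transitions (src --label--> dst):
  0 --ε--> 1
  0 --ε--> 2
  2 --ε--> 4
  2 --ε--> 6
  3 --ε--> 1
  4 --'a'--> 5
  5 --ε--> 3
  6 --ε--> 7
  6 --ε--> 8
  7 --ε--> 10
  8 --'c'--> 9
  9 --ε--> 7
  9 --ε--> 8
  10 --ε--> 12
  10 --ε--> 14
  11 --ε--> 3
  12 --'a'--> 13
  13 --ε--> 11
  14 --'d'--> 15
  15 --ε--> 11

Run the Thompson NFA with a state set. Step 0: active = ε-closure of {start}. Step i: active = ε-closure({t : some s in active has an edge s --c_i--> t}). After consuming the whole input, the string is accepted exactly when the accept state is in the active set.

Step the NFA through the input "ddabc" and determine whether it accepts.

S₀ = ε-closure({0}) = {0,1,2,4,6,7,8,10,12,14}
'd' @ 1: {1,3,11,15}  ✓accept
'd' @ 2: {}  — state set empty
rest 'abc' ignored (set empty)
end set {} — state 1 not in

Answer: REJECT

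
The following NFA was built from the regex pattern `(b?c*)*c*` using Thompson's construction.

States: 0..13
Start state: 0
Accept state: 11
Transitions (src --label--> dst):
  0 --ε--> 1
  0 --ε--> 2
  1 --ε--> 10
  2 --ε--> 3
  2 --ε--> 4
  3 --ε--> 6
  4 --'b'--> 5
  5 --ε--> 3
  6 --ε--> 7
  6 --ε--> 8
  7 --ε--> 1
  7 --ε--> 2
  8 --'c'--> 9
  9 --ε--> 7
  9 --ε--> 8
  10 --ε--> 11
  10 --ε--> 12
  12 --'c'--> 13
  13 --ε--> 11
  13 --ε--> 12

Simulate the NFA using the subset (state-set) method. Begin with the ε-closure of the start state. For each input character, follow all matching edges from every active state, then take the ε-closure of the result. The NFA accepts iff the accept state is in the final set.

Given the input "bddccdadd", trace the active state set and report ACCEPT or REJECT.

Answer: REJECT

Derivation:
initial (ε-close {0}): {0,1,2,3,4,6,7,8,10,11,12}
'b' @ 1: {1,2,3,4,5,6,7,8,10,11,12}  [accepting]
'd' @ 2: {}  — state set empty
rest 'dccdadd' ignored (set empty)
end set {} — state 11 not in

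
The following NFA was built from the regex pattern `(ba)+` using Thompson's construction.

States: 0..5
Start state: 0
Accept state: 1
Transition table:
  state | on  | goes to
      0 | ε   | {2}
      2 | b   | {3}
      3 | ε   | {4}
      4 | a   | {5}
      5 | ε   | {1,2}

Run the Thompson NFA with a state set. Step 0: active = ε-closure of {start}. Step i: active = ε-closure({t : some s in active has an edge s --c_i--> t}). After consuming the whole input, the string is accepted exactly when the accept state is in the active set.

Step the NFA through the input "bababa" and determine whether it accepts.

Answer: ACCEPT

Steps:
start: ε-closure({0}) = {0,2}
'b' @ 1: {3,4}
'a' @ 2: {1,2,5}  ✓accept
'b' @ 3: {3,4}
'a' @ 4: {1,2,5}  ✓accept
'b' @ 5: {3,4}
'a' @ 6: {1,2,5}  ✓accept
after full input: {1,2,5}  (accept=1 in)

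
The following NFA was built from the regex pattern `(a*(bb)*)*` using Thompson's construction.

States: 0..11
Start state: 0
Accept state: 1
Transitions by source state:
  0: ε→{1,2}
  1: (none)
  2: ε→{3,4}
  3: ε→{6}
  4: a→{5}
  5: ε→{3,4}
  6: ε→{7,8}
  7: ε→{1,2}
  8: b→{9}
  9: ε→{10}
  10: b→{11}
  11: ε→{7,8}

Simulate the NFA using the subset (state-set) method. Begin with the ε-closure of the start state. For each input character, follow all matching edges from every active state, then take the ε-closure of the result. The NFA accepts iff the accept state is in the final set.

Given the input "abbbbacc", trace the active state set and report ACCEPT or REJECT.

Answer: REJECT

Steps:
initial (ε-close {0}): {0,1,2,3,4,6,7,8}
'a' @ 1: {1,2,3,4,5,6,7,8}  (accept∈set)
'b' @ 2: {9,10}
'b' @ 3: {1,2,3,4,6,7,8,11}  (accept∈set)
'b' @ 4: {9,10}
'b' @ 5: {1,2,3,4,6,7,8,11}  (accept∈set)
'a' @ 6: {1,2,3,4,5,6,7,8}  (accept∈set)
'c' @ 7: {}  — state set empty
rest 'c' ignored (set empty)
end set {} — state 1 not in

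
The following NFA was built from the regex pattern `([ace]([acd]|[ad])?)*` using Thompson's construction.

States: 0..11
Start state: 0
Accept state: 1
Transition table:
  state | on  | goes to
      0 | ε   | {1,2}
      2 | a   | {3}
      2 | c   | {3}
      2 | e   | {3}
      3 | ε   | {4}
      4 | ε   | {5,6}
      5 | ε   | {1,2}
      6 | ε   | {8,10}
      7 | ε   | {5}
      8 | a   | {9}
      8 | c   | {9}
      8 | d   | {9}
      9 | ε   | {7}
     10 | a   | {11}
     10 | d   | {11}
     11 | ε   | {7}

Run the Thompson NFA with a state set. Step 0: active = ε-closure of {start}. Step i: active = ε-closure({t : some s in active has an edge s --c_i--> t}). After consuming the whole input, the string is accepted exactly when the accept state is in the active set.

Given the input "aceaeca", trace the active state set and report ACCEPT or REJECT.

S₀ = ε-closure({0}) = {0,1,2}
'a' @ 1: {1,2,3,4,5,6,8,10}  ✓accept
'c' @ 2: {1,2,3,4,5,6,7,8,9,10}  ✓accept
'e' @ 3: {1,2,3,4,5,6,8,10}  ✓accept
'a' @ 4: {1,2,3,4,5,6,7,8,9,10,11}  ✓accept
'e' @ 5: {1,2,3,4,5,6,8,10}  ✓accept
'c' @ 6: {1,2,3,4,5,6,7,8,9,10}  ✓accept
'a' @ 7: {1,2,3,4,5,6,7,8,9,10,11}  ✓accept
end set {1,2,3,4,5,6,7,8,9,10,11} — state 1 in

Answer: ACCEPT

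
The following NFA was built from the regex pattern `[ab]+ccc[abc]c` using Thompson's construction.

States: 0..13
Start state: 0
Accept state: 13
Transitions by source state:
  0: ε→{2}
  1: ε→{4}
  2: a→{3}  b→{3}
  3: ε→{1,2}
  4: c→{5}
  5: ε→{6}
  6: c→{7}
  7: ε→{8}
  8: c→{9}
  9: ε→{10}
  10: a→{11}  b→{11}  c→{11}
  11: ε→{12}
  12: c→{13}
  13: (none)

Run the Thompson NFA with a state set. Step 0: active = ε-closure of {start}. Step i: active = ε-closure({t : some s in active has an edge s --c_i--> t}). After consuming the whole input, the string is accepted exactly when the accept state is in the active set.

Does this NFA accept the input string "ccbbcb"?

S₀ = ε-closure({0}) = {0,2}
'c' @ 1: {}  — state set empty
rest 'cbbcb' ignored (set empty)
final: {}; accept 13 not in set

Answer: REJECT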